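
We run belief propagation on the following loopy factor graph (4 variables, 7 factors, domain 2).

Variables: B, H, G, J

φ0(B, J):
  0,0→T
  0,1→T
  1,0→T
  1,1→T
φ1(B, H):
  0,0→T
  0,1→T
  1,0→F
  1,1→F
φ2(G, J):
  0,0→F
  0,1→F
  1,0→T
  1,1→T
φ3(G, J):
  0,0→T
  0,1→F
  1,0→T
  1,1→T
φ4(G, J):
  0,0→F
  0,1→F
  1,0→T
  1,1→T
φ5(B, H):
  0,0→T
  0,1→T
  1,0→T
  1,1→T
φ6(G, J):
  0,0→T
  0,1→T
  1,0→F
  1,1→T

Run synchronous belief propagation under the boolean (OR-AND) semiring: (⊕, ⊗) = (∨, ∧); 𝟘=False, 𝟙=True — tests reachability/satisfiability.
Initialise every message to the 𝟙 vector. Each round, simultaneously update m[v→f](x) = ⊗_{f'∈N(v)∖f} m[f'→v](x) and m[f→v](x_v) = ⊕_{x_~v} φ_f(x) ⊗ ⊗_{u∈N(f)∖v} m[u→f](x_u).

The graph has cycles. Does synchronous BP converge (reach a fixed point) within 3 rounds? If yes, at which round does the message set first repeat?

init: all messages = 𝟙 over 2 values
r1 m[φ0→B] = [T, T]
r1 m[φ0→J] = [T, T]
r1 m[φ1→B] = [T, F]
r1 m[φ1→H] = [T, T]
r1 m[φ2→G] = [F, T]
r1 m[φ2→J] = [T, T]
r1 m[φ3→G] = [T, T]
r1 m[φ3→J] = [T, T]
r1 m[φ4→G] = [F, T]
r1 m[φ4→J] = [T, T]
r1 m[φ5→B] = [T, T]
r1 m[φ5→H] = [T, T]
r1 m[φ6→G] = [T, T]
r1 m[φ6→J] = [T, T]
r1 m[B→φ0] = [T, T]
r1 m[B→φ1] = [T, T]
r1 m[B→φ5] = [T, T]
r1 m[H→φ1] = [T, T]
r1 m[H→φ5] = [T, T]
r1 m[G→φ2] = [T, T]
r1 m[G→φ3] = [T, T]
r1 m[G→φ4] = [T, T]
r1 m[G→φ6] = [T, T]
r1 m[J→φ0] = [T, T]
r1 m[J→φ2] = [T, T]
r1 m[J→φ3] = [T, T]
r1 m[J→φ4] = [T, T]
r1 m[J→φ6] = [T, T]
r2 m[φ0→B] = [T, T]
r2 m[φ0→J] = [T, T]
r2 m[φ1→B] = [T, F]
r2 m[φ1→H] = [T, T]
r2 m[φ2→G] = [F, T]
r2 m[φ2→J] = [T, T]
r2 m[φ3→G] = [T, T]
r2 m[φ3→J] = [T, T]
r2 m[φ4→G] = [F, T]
r2 m[φ4→J] = [T, T]
r2 m[φ5→B] = [T, T]
r2 m[φ5→H] = [T, T]
r2 m[φ6→G] = [T, T]
r2 m[φ6→J] = [T, T]
r2 m[B→φ0] = [T, F]
r2 m[B→φ1] = [T, T]
r2 m[B→φ5] = [T, F]
r2 m[H→φ1] = [T, T]
r2 m[H→φ5] = [T, T]
r2 m[G→φ2] = [F, T]
r2 m[G→φ3] = [F, T]
r2 m[G→φ4] = [F, T]
r2 m[G→φ6] = [F, T]
r2 m[J→φ0] = [T, T]
r2 m[J→φ2] = [T, T]
r2 m[J→φ3] = [T, T]
r2 m[J→φ4] = [T, T]
r2 m[J→φ6] = [T, T]
r3 m[φ0→B] = [T, T]
r3 m[φ0→J] = [T, T]
r3 m[φ1→B] = [T, F]
r3 m[φ1→H] = [T, T]
r3 m[φ2→G] = [F, T]
r3 m[φ2→J] = [T, T]
r3 m[φ3→G] = [T, T]
r3 m[φ3→J] = [T, T]
r3 m[φ4→G] = [F, T]
r3 m[φ4→J] = [T, T]
r3 m[φ5→B] = [T, T]
r3 m[φ5→H] = [T, T]
r3 m[φ6→G] = [T, T]
r3 m[φ6→J] = [F, T]
r3 m[B→φ0] = [T, F]
r3 m[B→φ1] = [T, T]
r3 m[B→φ5] = [T, F]
r3 m[H→φ1] = [T, T]
r3 m[H→φ5] = [T, T]
r3 m[G→φ2] = [F, T]
r3 m[G→φ3] = [F, T]
r3 m[G→φ4] = [F, T]
r3 m[G→φ6] = [F, T]
r3 m[J→φ0] = [T, T]
r3 m[J→φ2] = [T, T]
r3 m[J→φ3] = [T, T]
r3 m[J→φ4] = [T, T]
r3 m[J→φ6] = [T, T]
no fixed point within 3 rounds

NOT CONVERGED within 3 rounds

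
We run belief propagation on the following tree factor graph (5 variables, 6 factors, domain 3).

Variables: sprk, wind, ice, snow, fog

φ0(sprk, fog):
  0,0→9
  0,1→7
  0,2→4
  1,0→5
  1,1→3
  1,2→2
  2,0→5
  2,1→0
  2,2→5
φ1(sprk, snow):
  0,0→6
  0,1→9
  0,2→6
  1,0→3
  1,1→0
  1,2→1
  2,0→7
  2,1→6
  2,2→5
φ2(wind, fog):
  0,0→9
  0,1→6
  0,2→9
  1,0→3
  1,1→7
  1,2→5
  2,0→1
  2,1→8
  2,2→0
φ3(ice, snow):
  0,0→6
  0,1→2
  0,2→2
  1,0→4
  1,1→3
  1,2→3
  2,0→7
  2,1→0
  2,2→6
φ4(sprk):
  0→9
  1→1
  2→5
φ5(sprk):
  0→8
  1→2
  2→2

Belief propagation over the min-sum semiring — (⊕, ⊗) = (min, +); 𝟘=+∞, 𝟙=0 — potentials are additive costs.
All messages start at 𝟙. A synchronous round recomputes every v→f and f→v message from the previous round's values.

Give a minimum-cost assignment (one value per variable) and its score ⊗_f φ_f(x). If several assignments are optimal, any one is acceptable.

init: all messages = 𝟙 over 3 values
r1 m[φ0→sprk] = [4, 2, 0]
r1 m[φ0→fog] = [5, 0, 2]
r1 m[φ1→sprk] = [6, 0, 5]
r1 m[φ1→snow] = [3, 0, 1]
r1 m[φ2→wind] = [6, 3, 0]
r1 m[φ2→fog] = [1, 6, 0]
r1 m[φ3→ice] = [2, 3, 0]
r1 m[φ3→snow] = [4, 0, 2]
r1 m[φ4→sprk] = [9, 1, 5]
r1 m[φ5→sprk] = [8, 2, 2]
r1 m[sprk→φ0] = [0, 0, 0]
r1 m[sprk→φ1] = [0, 0, 0]
r1 m[sprk→φ4] = [0, 0, 0]
r1 m[sprk→φ5] = [0, 0, 0]
r1 m[wind→φ2] = [0, 0, 0]
r1 m[ice→φ3] = [0, 0, 0]
r1 m[snow→φ1] = [0, 0, 0]
r1 m[snow→φ3] = [0, 0, 0]
r1 m[fog→φ0] = [0, 0, 0]
r1 m[fog→φ2] = [0, 0, 0]
r2 m[φ0→sprk] = [4, 2, 0]
r2 m[φ0→fog] = [5, 0, 2]
r2 m[φ1→sprk] = [6, 0, 5]
r2 m[φ1→snow] = [3, 0, 1]
r2 m[φ2→wind] = [6, 3, 0]
r2 m[φ2→fog] = [1, 6, 0]
r2 m[φ3→ice] = [2, 3, 0]
r2 m[φ3→snow] = [4, 0, 2]
r2 m[φ4→sprk] = [9, 1, 5]
r2 m[φ5→sprk] = [8, 2, 2]
r2 m[sprk→φ0] = [23, 3, 12]
r2 m[sprk→φ1] = [21, 5, 7]
r2 m[sprk→φ4] = [18, 4, 7]
r2 m[sprk→φ5] = [19, 3, 10]
r2 m[wind→φ2] = [0, 0, 0]
r2 m[ice→φ3] = [0, 0, 0]
r2 m[snow→φ1] = [4, 0, 2]
r2 m[snow→φ3] = [3, 0, 1]
r2 m[fog→φ0] = [1, 6, 0]
r2 m[fog→φ2] = [5, 0, 2]
r3 m[φ0→sprk] = [4, 2, 5]
r3 m[φ0→fog] = [8, 6, 5]
r3 m[φ1→sprk] = [8, 0, 6]
r3 m[φ1→snow] = [8, 5, 6]
r3 m[φ2→wind] = [6, 7, 2]
r3 m[φ2→fog] = [1, 6, 0]
r3 m[φ3→ice] = [2, 3, 0]
r3 m[φ3→snow] = [4, 0, 2]
r3 m[φ4→sprk] = [9, 1, 5]
r3 m[φ5→sprk] = [8, 2, 2]
r3 m[sprk→φ0] = [23, 3, 12]
r3 m[sprk→φ1] = [21, 5, 7]
r3 m[sprk→φ4] = [18, 4, 7]
r3 m[sprk→φ5] = [19, 3, 10]
r3 m[wind→φ2] = [0, 0, 0]
r3 m[ice→φ3] = [0, 0, 0]
r3 m[snow→φ1] = [4, 0, 2]
r3 m[snow→φ3] = [3, 0, 1]
r3 m[fog→φ0] = [1, 6, 0]
r3 m[fog→φ2] = [5, 0, 2]
r4 m[φ0→sprk] = [4, 2, 5]
r4 m[φ0→fog] = [8, 6, 5]
r4 m[φ1→sprk] = [8, 0, 6]
r4 m[φ1→snow] = [8, 5, 6]
r4 m[φ2→wind] = [6, 7, 2]
r4 m[φ2→fog] = [1, 6, 0]
r4 m[φ3→ice] = [2, 3, 0]
r4 m[φ3→snow] = [4, 0, 2]
r4 m[φ4→sprk] = [9, 1, 5]
r4 m[φ5→sprk] = [8, 2, 2]
r4 m[sprk→φ0] = [25, 3, 13]
r4 m[sprk→φ1] = [21, 5, 12]
r4 m[sprk→φ4] = [20, 4, 13]
r4 m[sprk→φ5] = [21, 3, 16]
r4 m[wind→φ2] = [0, 0, 0]
r4 m[ice→φ3] = [0, 0, 0]
r4 m[snow→φ1] = [4, 0, 2]
r4 m[snow→φ3] = [8, 5, 6]
r4 m[fog→φ0] = [1, 6, 0]
r4 m[fog→φ2] = [8, 6, 5]
r5 m[φ0→sprk] = [4, 2, 5]
r5 m[φ0→fog] = [8, 6, 5]
r5 m[φ1→sprk] = [8, 0, 6]
r5 m[φ1→snow] = [8, 5, 6]
r5 m[φ2→wind] = [12, 10, 5]
r5 m[φ2→fog] = [1, 6, 0]
r5 m[φ3→ice] = [7, 8, 5]
r5 m[φ3→snow] = [4, 0, 2]
r5 m[φ4→sprk] = [9, 1, 5]
r5 m[φ5→sprk] = [8, 2, 2]
r5 m[sprk→φ0] = [25, 3, 13]
r5 m[sprk→φ1] = [21, 5, 12]
r5 m[sprk→φ4] = [20, 4, 13]
r5 m[sprk→φ5] = [21, 3, 16]
r5 m[wind→φ2] = [0, 0, 0]
r5 m[ice→φ3] = [0, 0, 0]
r5 m[snow→φ1] = [4, 0, 2]
r5 m[snow→φ3] = [8, 5, 6]
r5 m[fog→φ0] = [1, 6, 0]
r5 m[fog→φ2] = [8, 6, 5]
r6 m[φ0→sprk] = [4, 2, 5]
r6 m[φ0→fog] = [8, 6, 5]
r6 m[φ1→sprk] = [8, 0, 6]
r6 m[φ1→snow] = [8, 5, 6]
r6 m[φ2→wind] = [12, 10, 5]
r6 m[φ2→fog] = [1, 6, 0]
r6 m[φ3→ice] = [7, 8, 5]
r6 m[φ3→snow] = [4, 0, 2]
r6 m[φ4→sprk] = [9, 1, 5]
r6 m[φ5→sprk] = [8, 2, 2]
r6 m[sprk→φ0] = [25, 3, 13]
r6 m[sprk→φ1] = [21, 5, 12]
r6 m[sprk→φ4] = [20, 4, 13]
r6 m[sprk→φ5] = [21, 3, 16]
r6 m[wind→φ2] = [0, 0, 0]
r6 m[ice→φ3] = [0, 0, 0]
r6 m[snow→φ1] = [4, 0, 2]
r6 m[snow→φ3] = [8, 5, 6]
r6 m[fog→φ0] = [1, 6, 0]
r6 m[fog→φ2] = [8, 6, 5]
fixed point reached at round 6
traceback from sprk: (sprk=1, wind=2, ice=2, snow=1, fog=2), score=5

assignment: (sprk=1, wind=2, ice=2, snow=1, fog=2); score = 5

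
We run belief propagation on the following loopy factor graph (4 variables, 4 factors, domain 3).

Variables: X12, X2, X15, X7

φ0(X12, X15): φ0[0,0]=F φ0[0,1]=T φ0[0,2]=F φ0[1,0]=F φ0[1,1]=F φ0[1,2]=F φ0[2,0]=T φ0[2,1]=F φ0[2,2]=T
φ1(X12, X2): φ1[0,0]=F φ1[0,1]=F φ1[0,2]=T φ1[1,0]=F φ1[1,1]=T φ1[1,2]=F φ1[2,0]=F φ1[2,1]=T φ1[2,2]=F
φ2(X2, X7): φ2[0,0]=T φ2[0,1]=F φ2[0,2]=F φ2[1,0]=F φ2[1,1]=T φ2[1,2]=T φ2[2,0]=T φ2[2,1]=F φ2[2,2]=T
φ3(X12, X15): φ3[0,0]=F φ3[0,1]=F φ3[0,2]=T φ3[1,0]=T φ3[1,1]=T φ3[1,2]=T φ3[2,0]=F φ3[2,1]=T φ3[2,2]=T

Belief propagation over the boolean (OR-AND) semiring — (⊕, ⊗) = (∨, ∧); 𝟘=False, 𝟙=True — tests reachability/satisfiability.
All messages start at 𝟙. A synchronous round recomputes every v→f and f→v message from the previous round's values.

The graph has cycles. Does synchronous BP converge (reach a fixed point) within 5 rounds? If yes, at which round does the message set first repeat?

CONVERGED at round 5

init: all messages = 𝟙 over 3 values
r1 m[φ0→X12] = [T, F, T]
r1 m[φ0→X15] = [T, T, T]
r1 m[φ1→X12] = [T, T, T]
r1 m[φ1→X2] = [F, T, T]
r1 m[φ2→X2] = [T, T, T]
r1 m[φ2→X7] = [T, T, T]
r1 m[φ3→X12] = [T, T, T]
r1 m[φ3→X15] = [T, T, T]
r1 m[X12→φ0] = [T, T, T]
r1 m[X12→φ1] = [T, T, T]
r1 m[X12→φ3] = [T, T, T]
r1 m[X2→φ1] = [T, T, T]
r1 m[X2→φ2] = [T, T, T]
r1 m[X15→φ0] = [T, T, T]
r1 m[X15→φ3] = [T, T, T]
r1 m[X7→φ2] = [T, T, T]
r2 m[φ0→X12] = [T, F, T]
r2 m[φ0→X15] = [T, T, T]
r2 m[φ1→X12] = [T, T, T]
r2 m[φ1→X2] = [F, T, T]
r2 m[φ2→X2] = [T, T, T]
r2 m[φ2→X7] = [T, T, T]
r2 m[φ3→X12] = [T, T, T]
r2 m[φ3→X15] = [T, T, T]
r2 m[X12→φ0] = [T, T, T]
r2 m[X12→φ1] = [T, F, T]
r2 m[X12→φ3] = [T, F, T]
r2 m[X2→φ1] = [T, T, T]
r2 m[X2→φ2] = [F, T, T]
r2 m[X15→φ0] = [T, T, T]
r2 m[X15→φ3] = [T, T, T]
r2 m[X7→φ2] = [T, T, T]
r3 m[φ0→X12] = [T, F, T]
r3 m[φ0→X15] = [T, T, T]
r3 m[φ1→X12] = [T, T, T]
r3 m[φ1→X2] = [F, T, T]
r3 m[φ2→X2] = [T, T, T]
r3 m[φ2→X7] = [T, T, T]
r3 m[φ3→X12] = [T, T, T]
r3 m[φ3→X15] = [F, T, T]
r3 m[X12→φ0] = [T, T, T]
r3 m[X12→φ1] = [T, F, T]
r3 m[X12→φ3] = [T, F, T]
r3 m[X2→φ1] = [T, T, T]
r3 m[X2→φ2] = [F, T, T]
r3 m[X15→φ0] = [T, T, T]
r3 m[X15→φ3] = [T, T, T]
r3 m[X7→φ2] = [T, T, T]
r4 m[φ0→X12] = [T, F, T]
r4 m[φ0→X15] = [T, T, T]
r4 m[φ1→X12] = [T, T, T]
r4 m[φ1→X2] = [F, T, T]
r4 m[φ2→X2] = [T, T, T]
r4 m[φ2→X7] = [T, T, T]
r4 m[φ3→X12] = [T, T, T]
r4 m[φ3→X15] = [F, T, T]
r4 m[X12→φ0] = [T, T, T]
r4 m[X12→φ1] = [T, F, T]
r4 m[X12→φ3] = [T, F, T]
r4 m[X2→φ1] = [T, T, T]
r4 m[X2→φ2] = [F, T, T]
r4 m[X15→φ0] = [F, T, T]
r4 m[X15→φ3] = [T, T, T]
r4 m[X7→φ2] = [T, T, T]
r5 m[φ0→X12] = [T, F, T]
r5 m[φ0→X15] = [T, T, T]
r5 m[φ1→X12] = [T, T, T]
r5 m[φ1→X2] = [F, T, T]
r5 m[φ2→X2] = [T, T, T]
r5 m[φ2→X7] = [T, T, T]
r5 m[φ3→X12] = [T, T, T]
r5 m[φ3→X15] = [F, T, T]
r5 m[X12→φ0] = [T, T, T]
r5 m[X12→φ1] = [T, F, T]
r5 m[X12→φ3] = [T, F, T]
r5 m[X2→φ1] = [T, T, T]
r5 m[X2→φ2] = [F, T, T]
r5 m[X15→φ0] = [F, T, T]
r5 m[X15→φ3] = [T, T, T]
r5 m[X7→φ2] = [T, T, T]
fixed point reached at round 5
messages reach a fixed point at round 5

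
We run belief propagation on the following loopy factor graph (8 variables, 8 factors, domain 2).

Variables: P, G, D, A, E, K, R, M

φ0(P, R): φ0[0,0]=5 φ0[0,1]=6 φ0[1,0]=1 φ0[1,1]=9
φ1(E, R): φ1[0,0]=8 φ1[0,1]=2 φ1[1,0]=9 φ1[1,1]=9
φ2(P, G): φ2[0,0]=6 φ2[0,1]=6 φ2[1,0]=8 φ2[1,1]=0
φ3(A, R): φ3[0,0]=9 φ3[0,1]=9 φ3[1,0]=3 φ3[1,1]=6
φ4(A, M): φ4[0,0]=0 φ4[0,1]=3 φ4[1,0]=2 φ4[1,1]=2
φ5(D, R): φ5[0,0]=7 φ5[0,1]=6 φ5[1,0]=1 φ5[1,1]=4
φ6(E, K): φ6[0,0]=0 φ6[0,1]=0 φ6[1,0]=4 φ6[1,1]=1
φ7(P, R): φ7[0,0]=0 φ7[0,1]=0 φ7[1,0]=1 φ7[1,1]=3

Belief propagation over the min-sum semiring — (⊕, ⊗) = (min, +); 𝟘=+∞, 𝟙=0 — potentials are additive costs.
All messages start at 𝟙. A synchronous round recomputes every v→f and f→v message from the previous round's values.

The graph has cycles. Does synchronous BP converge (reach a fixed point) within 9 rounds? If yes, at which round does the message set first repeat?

init: all messages = 𝟙 over 2 values
r1 m[φ0→P] = [5, 1]
r1 m[φ0→R] = [1, 6]
r1 m[φ1→E] = [2, 9]
r1 m[φ1→R] = [8, 2]
r1 m[φ2→P] = [6, 0]
r1 m[φ2→G] = [6, 0]
r1 m[φ3→A] = [9, 3]
r1 m[φ3→R] = [3, 6]
r1 m[φ4→A] = [0, 2]
r1 m[φ4→M] = [0, 2]
r1 m[φ5→D] = [6, 1]
r1 m[φ5→R] = [1, 4]
r1 m[φ6→E] = [0, 1]
r1 m[φ6→K] = [0, 0]
r1 m[φ7→P] = [0, 1]
r1 m[φ7→R] = [0, 0]
r1 m[P→φ0] = [0, 0]
r1 m[P→φ2] = [0, 0]
r1 m[P→φ7] = [0, 0]
r1 m[G→φ2] = [0, 0]
r1 m[D→φ5] = [0, 0]
r1 m[A→φ3] = [0, 0]
r1 m[A→φ4] = [0, 0]
r1 m[E→φ1] = [0, 0]
r1 m[E→φ6] = [0, 0]
r1 m[K→φ6] = [0, 0]
r1 m[R→φ0] = [0, 0]
r1 m[R→φ1] = [0, 0]
r1 m[R→φ3] = [0, 0]
r1 m[R→φ5] = [0, 0]
r1 m[R→φ7] = [0, 0]
r1 m[M→φ4] = [0, 0]
r2 m[φ0→P] = [5, 1]
r2 m[φ0→R] = [1, 6]
r2 m[φ1→E] = [2, 9]
r2 m[φ1→R] = [8, 2]
r2 m[φ2→P] = [6, 0]
r2 m[φ2→G] = [6, 0]
r2 m[φ3→A] = [9, 3]
r2 m[φ3→R] = [3, 6]
r2 m[φ4→A] = [0, 2]
r2 m[φ4→M] = [0, 2]
r2 m[φ5→D] = [6, 1]
r2 m[φ5→R] = [1, 4]
r2 m[φ6→E] = [0, 1]
r2 m[φ6→K] = [0, 0]
r2 m[φ7→P] = [0, 1]
r2 m[φ7→R] = [0, 0]
r2 m[P→φ0] = [6, 1]
r2 m[P→φ2] = [5, 2]
r2 m[P→φ7] = [11, 1]
r2 m[G→φ2] = [0, 0]
r2 m[D→φ5] = [0, 0]
r2 m[A→φ3] = [0, 2]
r2 m[A→φ4] = [9, 3]
r2 m[E→φ1] = [0, 1]
r2 m[E→φ6] = [2, 9]
r2 m[K→φ6] = [0, 0]
r2 m[R→φ0] = [12, 12]
r2 m[R→φ1] = [5, 16]
r2 m[R→φ3] = [10, 12]
r2 m[R→φ5] = [12, 14]
r2 m[R→φ7] = [13, 18]
r2 m[M→φ4] = [0, 0]
r3 m[φ0→P] = [17, 13]
r3 m[φ0→R] = [2, 10]
r3 m[φ1→E] = [13, 14]
r3 m[φ1→R] = [8, 2]
r3 m[φ2→P] = [6, 0]
r3 m[φ2→G] = [10, 2]
r3 m[φ3→A] = [19, 13]
r3 m[φ3→R] = [5, 8]
r3 m[φ4→A] = [0, 2]
r3 m[φ4→M] = [5, 5]
r3 m[φ5→D] = [19, 13]
r3 m[φ5→R] = [1, 4]
r3 m[φ6→E] = [0, 1]
r3 m[φ6→K] = [2, 2]
r3 m[φ7→P] = [13, 14]
r3 m[φ7→R] = [2, 4]
r3 m[P→φ0] = [6, 1]
r3 m[P→φ2] = [5, 2]
r3 m[P→φ7] = [11, 1]
r3 m[G→φ2] = [0, 0]
r3 m[D→φ5] = [0, 0]
r3 m[A→φ3] = [0, 2]
r3 m[A→φ4] = [9, 3]
r3 m[E→φ1] = [0, 1]
r3 m[E→φ6] = [2, 9]
r3 m[K→φ6] = [0, 0]
r3 m[R→φ0] = [12, 12]
r3 m[R→φ1] = [5, 16]
r3 m[R→φ3] = [10, 12]
r3 m[R→φ5] = [12, 14]
r3 m[R→φ7] = [13, 18]
r3 m[M→φ4] = [0, 0]
r4 m[φ0→P] = [17, 13]
r4 m[φ0→R] = [2, 10]
r4 m[φ1→E] = [13, 14]
r4 m[φ1→R] = [8, 2]
r4 m[φ2→P] = [6, 0]
r4 m[φ2→G] = [10, 2]
r4 m[φ3→A] = [19, 13]
r4 m[φ3→R] = [5, 8]
r4 m[φ4→A] = [0, 2]
r4 m[φ4→M] = [5, 5]
r4 m[φ5→D] = [19, 13]
r4 m[φ5→R] = [1, 4]
r4 m[φ6→E] = [0, 1]
r4 m[φ6→K] = [2, 2]
r4 m[φ7→P] = [13, 14]
r4 m[φ7→R] = [2, 4]
r4 m[P→φ0] = [19, 14]
r4 m[P→φ2] = [30, 27]
r4 m[P→φ7] = [23, 13]
r4 m[G→φ2] = [0, 0]
r4 m[D→φ5] = [0, 0]
r4 m[A→φ3] = [0, 2]
r4 m[A→φ4] = [19, 13]
r4 m[E→φ1] = [0, 1]
r4 m[E→φ6] = [13, 14]
r4 m[K→φ6] = [0, 0]
r4 m[R→φ0] = [16, 18]
r4 m[R→φ1] = [10, 26]
r4 m[R→φ3] = [13, 20]
r4 m[R→φ5] = [17, 24]
r4 m[R→φ7] = [16, 24]
r4 m[M→φ4] = [0, 0]
r5 m[φ0→P] = [21, 17]
r5 m[φ0→R] = [15, 23]
r5 m[φ1→E] = [18, 19]
r5 m[φ1→R] = [8, 2]
r5 m[φ2→P] = [6, 0]
r5 m[φ2→G] = [35, 27]
r5 m[φ3→A] = [22, 16]
r5 m[φ3→R] = [5, 8]
r5 m[φ4→A] = [0, 2]
r5 m[φ4→M] = [15, 15]
r5 m[φ5→D] = [24, 18]
r5 m[φ5→R] = [1, 4]
r5 m[φ6→E] = [0, 1]
r5 m[φ6→K] = [13, 13]
r5 m[φ7→P] = [16, 17]
r5 m[φ7→R] = [14, 16]
r5 m[P→φ0] = [19, 14]
r5 m[P→φ2] = [30, 27]
r5 m[P→φ7] = [23, 13]
r5 m[G→φ2] = [0, 0]
r5 m[D→φ5] = [0, 0]
r5 m[A→φ3] = [0, 2]
r5 m[A→φ4] = [19, 13]
r5 m[E→φ1] = [0, 1]
r5 m[E→φ6] = [13, 14]
r5 m[K→φ6] = [0, 0]
r5 m[R→φ0] = [16, 18]
r5 m[R→φ1] = [10, 26]
r5 m[R→φ3] = [13, 20]
r5 m[R→φ5] = [17, 24]
r5 m[R→φ7] = [16, 24]
r5 m[M→φ4] = [0, 0]
r6 m[φ0→P] = [21, 17]
r6 m[φ0→R] = [15, 23]
r6 m[φ1→E] = [18, 19]
r6 m[φ1→R] = [8, 2]
r6 m[φ2→P] = [6, 0]
r6 m[φ2→G] = [35, 27]
r6 m[φ3→A] = [22, 16]
r6 m[φ3→R] = [5, 8]
r6 m[φ4→A] = [0, 2]
r6 m[φ4→M] = [15, 15]
r6 m[φ5→D] = [24, 18]
r6 m[φ5→R] = [1, 4]
r6 m[φ6→E] = [0, 1]
r6 m[φ6→K] = [13, 13]
r6 m[φ7→P] = [16, 17]
r6 m[φ7→R] = [14, 16]
r6 m[P→φ0] = [22, 17]
r6 m[P→φ2] = [37, 34]
r6 m[P→φ7] = [27, 17]
r6 m[G→φ2] = [0, 0]
r6 m[D→φ5] = [0, 0]
r6 m[A→φ3] = [0, 2]
r6 m[A→φ4] = [22, 16]
r6 m[E→φ1] = [0, 1]
r6 m[E→φ6] = [18, 19]
r6 m[K→φ6] = [0, 0]
r6 m[R→φ0] = [28, 30]
r6 m[R→φ1] = [35, 51]
r6 m[R→φ3] = [38, 45]
r6 m[R→φ5] = [42, 49]
r6 m[R→φ7] = [29, 37]
r6 m[M→φ4] = [0, 0]
r7 m[φ0→P] = [33, 29]
r7 m[φ0→R] = [18, 26]
r7 m[φ1→E] = [43, 44]
r7 m[φ1→R] = [8, 2]
r7 m[φ2→P] = [6, 0]
r7 m[φ2→G] = [42, 34]
r7 m[φ3→A] = [47, 41]
r7 m[φ3→R] = [5, 8]
r7 m[φ4→A] = [0, 2]
r7 m[φ4→M] = [18, 18]
r7 m[φ5→D] = [49, 43]
r7 m[φ5→R] = [1, 4]
r7 m[φ6→E] = [0, 1]
r7 m[φ6→K] = [18, 18]
r7 m[φ7→P] = [29, 30]
r7 m[φ7→R] = [18, 20]
r7 m[P→φ0] = [22, 17]
r7 m[P→φ2] = [37, 34]
r7 m[P→φ7] = [27, 17]
r7 m[G→φ2] = [0, 0]
r7 m[D→φ5] = [0, 0]
r7 m[A→φ3] = [0, 2]
r7 m[A→φ4] = [22, 16]
r7 m[E→φ1] = [0, 1]
r7 m[E→φ6] = [18, 19]
r7 m[K→φ6] = [0, 0]
r7 m[R→φ0] = [28, 30]
r7 m[R→φ1] = [35, 51]
r7 m[R→φ3] = [38, 45]
r7 m[R→φ5] = [42, 49]
r7 m[R→φ7] = [29, 37]
r7 m[M→φ4] = [0, 0]
r8 m[φ0→P] = [33, 29]
r8 m[φ0→R] = [18, 26]
r8 m[φ1→E] = [43, 44]
r8 m[φ1→R] = [8, 2]
r8 m[φ2→P] = [6, 0]
r8 m[φ2→G] = [42, 34]
r8 m[φ3→A] = [47, 41]
r8 m[φ3→R] = [5, 8]
r8 m[φ4→A] = [0, 2]
r8 m[φ4→M] = [18, 18]
r8 m[φ5→D] = [49, 43]
r8 m[φ5→R] = [1, 4]
r8 m[φ6→E] = [0, 1]
r8 m[φ6→K] = [18, 18]
r8 m[φ7→P] = [29, 30]
r8 m[φ7→R] = [18, 20]
r8 m[P→φ0] = [35, 30]
r8 m[P→φ2] = [62, 59]
r8 m[P→φ7] = [39, 29]
r8 m[G→φ2] = [0, 0]
r8 m[D→φ5] = [0, 0]
r8 m[A→φ3] = [0, 2]
r8 m[A→φ4] = [47, 41]
r8 m[E→φ1] = [0, 1]
r8 m[E→φ6] = [43, 44]
r8 m[K→φ6] = [0, 0]
r8 m[R→φ0] = [32, 34]
r8 m[R→φ1] = [42, 58]
r8 m[R→φ3] = [45, 52]
r8 m[R→φ5] = [49, 56]
r8 m[R→φ7] = [32, 40]
r8 m[M→φ4] = [0, 0]
r9 m[φ0→P] = [37, 33]
r9 m[φ0→R] = [31, 39]
r9 m[φ1→E] = [50, 51]
r9 m[φ1→R] = [8, 2]
r9 m[φ2→P] = [6, 0]
r9 m[φ2→G] = [67, 59]
r9 m[φ3→A] = [54, 48]
r9 m[φ3→R] = [5, 8]
r9 m[φ4→A] = [0, 2]
r9 m[φ4→M] = [43, 43]
r9 m[φ5→D] = [56, 50]
r9 m[φ5→R] = [1, 4]
r9 m[φ6→E] = [0, 1]
r9 m[φ6→K] = [43, 43]
r9 m[φ7→P] = [32, 33]
r9 m[φ7→R] = [30, 32]
r9 m[P→φ0] = [35, 30]
r9 m[P→φ2] = [62, 59]
r9 m[P→φ7] = [39, 29]
r9 m[G→φ2] = [0, 0]
r9 m[D→φ5] = [0, 0]
r9 m[A→φ3] = [0, 2]
r9 m[A→φ4] = [47, 41]
r9 m[E→φ1] = [0, 1]
r9 m[E→φ6] = [43, 44]
r9 m[K→φ6] = [0, 0]
r9 m[R→φ0] = [32, 34]
r9 m[R→φ1] = [42, 58]
r9 m[R→φ3] = [45, 52]
r9 m[R→φ5] = [49, 56]
r9 m[R→φ7] = [32, 40]
r9 m[M→φ4] = [0, 0]
no fixed point within 9 rounds

NOT CONVERGED within 9 rounds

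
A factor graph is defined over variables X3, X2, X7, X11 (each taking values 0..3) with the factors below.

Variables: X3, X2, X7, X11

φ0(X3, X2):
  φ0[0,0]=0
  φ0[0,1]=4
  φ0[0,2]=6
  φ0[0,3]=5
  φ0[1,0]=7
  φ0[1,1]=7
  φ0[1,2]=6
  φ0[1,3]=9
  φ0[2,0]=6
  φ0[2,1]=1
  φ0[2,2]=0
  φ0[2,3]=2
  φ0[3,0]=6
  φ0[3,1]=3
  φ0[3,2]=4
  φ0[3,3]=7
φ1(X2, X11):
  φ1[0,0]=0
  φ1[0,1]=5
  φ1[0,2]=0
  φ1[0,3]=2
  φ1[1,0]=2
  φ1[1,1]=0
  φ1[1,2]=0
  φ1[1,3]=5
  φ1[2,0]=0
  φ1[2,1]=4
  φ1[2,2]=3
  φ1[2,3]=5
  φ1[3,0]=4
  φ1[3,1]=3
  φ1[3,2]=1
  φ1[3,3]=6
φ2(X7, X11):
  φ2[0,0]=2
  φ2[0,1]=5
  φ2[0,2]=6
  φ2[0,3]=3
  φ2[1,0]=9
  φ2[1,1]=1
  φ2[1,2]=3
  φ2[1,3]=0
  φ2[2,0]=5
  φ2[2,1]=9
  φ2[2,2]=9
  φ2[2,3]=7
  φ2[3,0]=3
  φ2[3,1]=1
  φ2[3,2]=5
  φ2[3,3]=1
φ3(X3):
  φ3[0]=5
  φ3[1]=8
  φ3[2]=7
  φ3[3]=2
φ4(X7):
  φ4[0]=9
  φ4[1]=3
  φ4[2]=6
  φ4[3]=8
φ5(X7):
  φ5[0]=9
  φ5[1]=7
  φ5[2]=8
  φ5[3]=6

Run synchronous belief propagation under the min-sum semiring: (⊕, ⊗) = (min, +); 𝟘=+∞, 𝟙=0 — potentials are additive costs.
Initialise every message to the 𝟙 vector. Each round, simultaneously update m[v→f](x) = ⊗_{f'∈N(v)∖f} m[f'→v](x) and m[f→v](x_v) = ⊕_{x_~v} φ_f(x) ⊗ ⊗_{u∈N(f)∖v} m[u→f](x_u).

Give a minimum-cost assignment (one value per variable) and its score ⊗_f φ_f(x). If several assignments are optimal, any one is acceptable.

init: all messages = 𝟙 over 4 values
r1 m[φ0→X3] = [0, 6, 0, 3]
r1 m[φ0→X2] = [0, 1, 0, 2]
r1 m[φ1→X2] = [0, 0, 0, 1]
r1 m[φ1→X11] = [0, 0, 0, 2]
r1 m[φ2→X7] = [2, 0, 5, 1]
r1 m[φ2→X11] = [2, 1, 3, 0]
r1 m[φ3→X3] = [5, 8, 7, 2]
r1 m[φ4→X7] = [9, 3, 6, 8]
r1 m[φ5→X7] = [9, 7, 8, 6]
r1 m[X3→φ0] = [0, 0, 0, 0]
r1 m[X3→φ3] = [0, 0, 0, 0]
r1 m[X2→φ0] = [0, 0, 0, 0]
r1 m[X2→φ1] = [0, 0, 0, 0]
r1 m[X7→φ2] = [0, 0, 0, 0]
r1 m[X7→φ4] = [0, 0, 0, 0]
r1 m[X7→φ5] = [0, 0, 0, 0]
r1 m[X11→φ1] = [0, 0, 0, 0]
r1 m[X11→φ2] = [0, 0, 0, 0]
r2 m[φ0→X3] = [0, 6, 0, 3]
r2 m[φ0→X2] = [0, 1, 0, 2]
r2 m[φ1→X2] = [0, 0, 0, 1]
r2 m[φ1→X11] = [0, 0, 0, 2]
r2 m[φ2→X7] = [2, 0, 5, 1]
r2 m[φ2→X11] = [2, 1, 3, 0]
r2 m[φ3→X3] = [5, 8, 7, 2]
r2 m[φ4→X7] = [9, 3, 6, 8]
r2 m[φ5→X7] = [9, 7, 8, 6]
r2 m[X3→φ0] = [5, 8, 7, 2]
r2 m[X3→φ3] = [0, 6, 0, 3]
r2 m[X2→φ0] = [0, 0, 0, 1]
r2 m[X2→φ1] = [0, 1, 0, 2]
r2 m[X7→φ2] = [18, 10, 14, 14]
r2 m[X7→φ4] = [11, 7, 13, 7]
r2 m[X7→φ5] = [11, 3, 11, 9]
r2 m[X11→φ1] = [2, 1, 3, 0]
r2 m[X11→φ2] = [0, 0, 0, 2]
r3 m[φ0→X3] = [0, 6, 0, 3]
r3 m[φ0→X2] = [5, 5, 6, 9]
r3 m[φ1→X2] = [2, 1, 2, 4]
r3 m[φ1→X11] = [0, 1, 0, 2]
r3 m[φ2→X7] = [2, 1, 5, 1]
r3 m[φ2→X11] = [17, 11, 13, 10]
r3 m[φ3→X3] = [5, 8, 7, 2]
r3 m[φ4→X7] = [9, 3, 6, 8]
r3 m[φ5→X7] = [9, 7, 8, 6]
r3 m[X3→φ0] = [5, 8, 7, 2]
r3 m[X3→φ3] = [0, 6, 0, 3]
r3 m[X2→φ0] = [0, 0, 0, 1]
r3 m[X2→φ1] = [0, 1, 0, 2]
r3 m[X7→φ2] = [18, 10, 14, 14]
r3 m[X7→φ4] = [11, 7, 13, 7]
r3 m[X7→φ5] = [11, 3, 11, 9]
r3 m[X11→φ1] = [2, 1, 3, 0]
r3 m[X11→φ2] = [0, 0, 0, 2]
r4 m[φ0→X3] = [0, 6, 0, 3]
r4 m[φ0→X2] = [5, 5, 6, 9]
r4 m[φ1→X2] = [2, 1, 2, 4]
r4 m[φ1→X11] = [0, 1, 0, 2]
r4 m[φ2→X7] = [2, 1, 5, 1]
r4 m[φ2→X11] = [17, 11, 13, 10]
r4 m[φ3→X3] = [5, 8, 7, 2]
r4 m[φ4→X7] = [9, 3, 6, 8]
r4 m[φ5→X7] = [9, 7, 8, 6]
r4 m[X3→φ0] = [5, 8, 7, 2]
r4 m[X3→φ3] = [0, 6, 0, 3]
r4 m[X2→φ0] = [2, 1, 2, 4]
r4 m[X2→φ1] = [5, 5, 6, 9]
r4 m[X7→φ2] = [18, 10, 14, 14]
r4 m[X7→φ4] = [11, 8, 13, 7]
r4 m[X7→φ5] = [11, 4, 11, 9]
r4 m[X11→φ1] = [17, 11, 13, 10]
r4 m[X11→φ2] = [0, 1, 0, 2]
r5 m[φ0→X3] = [2, 8, 2, 4]
r5 m[φ0→X2] = [5, 5, 6, 9]
r5 m[φ1→X2] = [12, 11, 15, 14]
r5 m[φ1→X11] = [5, 5, 5, 7]
r5 m[φ2→X7] = [2, 2, 5, 2]
r5 m[φ2→X11] = [17, 11, 13, 10]
r5 m[φ3→X3] = [5, 8, 7, 2]
r5 m[φ4→X7] = [9, 3, 6, 8]
r5 m[φ5→X7] = [9, 7, 8, 6]
r5 m[X3→φ0] = [5, 8, 7, 2]
r5 m[X3→φ3] = [0, 6, 0, 3]
r5 m[X2→φ0] = [2, 1, 2, 4]
r5 m[X2→φ1] = [5, 5, 6, 9]
r5 m[X7→φ2] = [18, 10, 14, 14]
r5 m[X7→φ4] = [11, 8, 13, 7]
r5 m[X7→φ5] = [11, 4, 11, 9]
r5 m[X11→φ1] = [17, 11, 13, 10]
r5 m[X11→φ2] = [0, 1, 0, 2]
r6 m[φ0→X3] = [2, 8, 2, 4]
r6 m[φ0→X2] = [5, 5, 6, 9]
r6 m[φ1→X2] = [12, 11, 15, 14]
r6 m[φ1→X11] = [5, 5, 5, 7]
r6 m[φ2→X7] = [2, 2, 5, 2]
r6 m[φ2→X11] = [17, 11, 13, 10]
r6 m[φ3→X3] = [5, 8, 7, 2]
r6 m[φ4→X7] = [9, 3, 6, 8]
r6 m[φ5→X7] = [9, 7, 8, 6]
r6 m[X3→φ0] = [5, 8, 7, 2]
r6 m[X3→φ3] = [2, 8, 2, 4]
r6 m[X2→φ0] = [12, 11, 15, 14]
r6 m[X2→φ1] = [5, 5, 6, 9]
r6 m[X7→φ2] = [18, 10, 14, 14]
r6 m[X7→φ4] = [11, 9, 13, 8]
r6 m[X7→φ5] = [11, 5, 11, 10]
r6 m[X11→φ1] = [17, 11, 13, 10]
r6 m[X11→φ2] = [5, 5, 5, 7]
r7 m[φ0→X3] = [12, 18, 12, 14]
r7 m[φ0→X2] = [5, 5, 6, 9]
r7 m[φ1→X2] = [12, 11, 15, 14]
r7 m[φ1→X11] = [5, 5, 5, 7]
r7 m[φ2→X7] = [7, 6, 10, 6]
r7 m[φ2→X11] = [17, 11, 13, 10]
r7 m[φ3→X3] = [5, 8, 7, 2]
r7 m[φ4→X7] = [9, 3, 6, 8]
r7 m[φ5→X7] = [9, 7, 8, 6]
r7 m[X3→φ0] = [5, 8, 7, 2]
r7 m[X3→φ3] = [2, 8, 2, 4]
r7 m[X2→φ0] = [12, 11, 15, 14]
r7 m[X2→φ1] = [5, 5, 6, 9]
r7 m[X7→φ2] = [18, 10, 14, 14]
r7 m[X7→φ4] = [11, 9, 13, 8]
r7 m[X7→φ5] = [11, 5, 11, 10]
r7 m[X11→φ1] = [17, 11, 13, 10]
r7 m[X11→φ2] = [5, 5, 5, 7]
r8 m[φ0→X3] = [12, 18, 12, 14]
r8 m[φ0→X2] = [5, 5, 6, 9]
r8 m[φ1→X2] = [12, 11, 15, 14]
r8 m[φ1→X11] = [5, 5, 5, 7]
r8 m[φ2→X7] = [7, 6, 10, 6]
r8 m[φ2→X11] = [17, 11, 13, 10]
r8 m[φ3→X3] = [5, 8, 7, 2]
r8 m[φ4→X7] = [9, 3, 6, 8]
r8 m[φ5→X7] = [9, 7, 8, 6]
r8 m[X3→φ0] = [5, 8, 7, 2]
r8 m[X3→φ3] = [12, 18, 12, 14]
r8 m[X2→φ0] = [12, 11, 15, 14]
r8 m[X2→φ1] = [5, 5, 6, 9]
r8 m[X7→φ2] = [18, 10, 14, 14]
r8 m[X7→φ4] = [16, 13, 18, 12]
r8 m[X7→φ5] = [16, 9, 16, 14]
r8 m[X11→φ1] = [17, 11, 13, 10]
r8 m[X11→φ2] = [5, 5, 5, 7]
r9 m[φ0→X3] = [12, 18, 12, 14]
r9 m[φ0→X2] = [5, 5, 6, 9]
r9 m[φ1→X2] = [12, 11, 15, 14]
r9 m[φ1→X11] = [5, 5, 5, 7]
r9 m[φ2→X7] = [7, 6, 10, 6]
r9 m[φ2→X11] = [17, 11, 13, 10]
r9 m[φ3→X3] = [5, 8, 7, 2]
r9 m[φ4→X7] = [9, 3, 6, 8]
r9 m[φ5→X7] = [9, 7, 8, 6]
r9 m[X3→φ0] = [5, 8, 7, 2]
r9 m[X3→φ3] = [12, 18, 12, 14]
r9 m[X2→φ0] = [12, 11, 15, 14]
r9 m[X2→φ1] = [5, 5, 6, 9]
r9 m[X7→φ2] = [18, 10, 14, 14]
r9 m[X7→φ4] = [16, 13, 18, 12]
r9 m[X7→φ5] = [16, 9, 16, 14]
r9 m[X11→φ1] = [17, 11, 13, 10]
r9 m[X11→φ2] = [5, 5, 5, 7]
fixed point reached at round 9
traceback from X3: (X3=3, X2=1, X7=1, X11=1), score=16

assignment: (X3=3, X2=1, X7=1, X11=1); score = 16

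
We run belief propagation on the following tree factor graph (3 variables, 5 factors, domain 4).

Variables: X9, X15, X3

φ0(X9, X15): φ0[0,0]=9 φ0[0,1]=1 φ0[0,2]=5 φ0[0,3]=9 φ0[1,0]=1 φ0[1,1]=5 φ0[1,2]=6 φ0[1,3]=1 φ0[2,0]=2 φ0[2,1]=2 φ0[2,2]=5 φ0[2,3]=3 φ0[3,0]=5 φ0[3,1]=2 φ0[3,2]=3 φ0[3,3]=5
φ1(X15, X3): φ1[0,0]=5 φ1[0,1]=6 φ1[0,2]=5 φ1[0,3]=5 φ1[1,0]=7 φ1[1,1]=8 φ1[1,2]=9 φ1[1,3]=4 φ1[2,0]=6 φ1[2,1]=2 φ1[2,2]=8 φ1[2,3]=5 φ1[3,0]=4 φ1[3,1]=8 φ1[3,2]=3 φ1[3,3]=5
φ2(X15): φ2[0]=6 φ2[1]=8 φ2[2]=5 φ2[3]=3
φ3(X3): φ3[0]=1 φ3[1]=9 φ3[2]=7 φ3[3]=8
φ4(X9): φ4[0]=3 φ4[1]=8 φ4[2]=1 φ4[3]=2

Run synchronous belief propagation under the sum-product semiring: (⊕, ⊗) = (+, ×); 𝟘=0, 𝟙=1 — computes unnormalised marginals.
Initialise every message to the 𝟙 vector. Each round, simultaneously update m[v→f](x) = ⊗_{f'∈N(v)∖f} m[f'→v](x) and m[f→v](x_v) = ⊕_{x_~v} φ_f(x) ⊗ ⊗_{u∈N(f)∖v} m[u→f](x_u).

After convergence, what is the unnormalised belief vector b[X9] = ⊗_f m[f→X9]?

b[X9] = [45981, 94200, 8625, 21318]

init: all messages = 𝟙 over 4 values
r1 m[φ0→X9] = [24, 13, 12, 15]
r1 m[φ0→X15] = [17, 10, 19, 18]
r1 m[φ1→X15] = [21, 28, 21, 20]
r1 m[φ1→X3] = [22, 24, 25, 19]
r1 m[φ2→X15] = [6, 8, 5, 3]
r1 m[φ3→X3] = [1, 9, 7, 8]
r1 m[φ4→X9] = [3, 8, 1, 2]
r1 m[X9→φ0] = [1, 1, 1, 1]
r1 m[X9→φ4] = [1, 1, 1, 1]
r1 m[X15→φ0] = [1, 1, 1, 1]
r1 m[X15→φ1] = [1, 1, 1, 1]
r1 m[X15→φ2] = [1, 1, 1, 1]
r1 m[X3→φ1] = [1, 1, 1, 1]
r1 m[X3→φ3] = [1, 1, 1, 1]
r2 m[φ0→X9] = [24, 13, 12, 15]
r2 m[φ0→X15] = [17, 10, 19, 18]
r2 m[φ1→X15] = [21, 28, 21, 20]
r2 m[φ1→X3] = [22, 24, 25, 19]
r2 m[φ2→X15] = [6, 8, 5, 3]
r2 m[φ3→X3] = [1, 9, 7, 8]
r2 m[φ4→X9] = [3, 8, 1, 2]
r2 m[X9→φ0] = [3, 8, 1, 2]
r2 m[X9→φ4] = [24, 13, 12, 15]
r2 m[X15→φ0] = [126, 224, 105, 60]
r2 m[X15→φ1] = [102, 80, 95, 54]
r2 m[X15→φ2] = [357, 280, 399, 360]
r2 m[X3→φ1] = [1, 9, 7, 8]
r2 m[X3→φ3] = [22, 24, 25, 19]
r3 m[φ0→X9] = [2423, 1936, 1405, 1693]
r3 m[φ0→X15] = [47, 49, 74, 48]
r3 m[φ1→X15] = [134, 174, 120, 137]
r3 m[φ1→X3] = [1856, 1874, 2152, 1575]
r3 m[φ2→X15] = [6, 8, 5, 3]
r3 m[φ3→X3] = [1, 9, 7, 8]
r3 m[φ4→X9] = [3, 8, 1, 2]
r3 m[X9→φ0] = [3, 8, 1, 2]
r3 m[X9→φ4] = [24, 13, 12, 15]
r3 m[X15→φ0] = [126, 224, 105, 60]
r3 m[X15→φ1] = [102, 80, 95, 54]
r3 m[X15→φ2] = [357, 280, 399, 360]
r3 m[X3→φ1] = [1, 9, 7, 8]
r3 m[X3→φ3] = [22, 24, 25, 19]
r4 m[φ0→X9] = [2423, 1936, 1405, 1693]
r4 m[φ0→X15] = [47, 49, 74, 48]
r4 m[φ1→X15] = [134, 174, 120, 137]
r4 m[φ1→X3] = [1856, 1874, 2152, 1575]
r4 m[φ2→X15] = [6, 8, 5, 3]
r4 m[φ3→X3] = [1, 9, 7, 8]
r4 m[φ4→X9] = [3, 8, 1, 2]
r4 m[X9→φ0] = [3, 8, 1, 2]
r4 m[X9→φ4] = [2423, 1936, 1405, 1693]
r4 m[X15→φ0] = [804, 1392, 600, 411]
r4 m[X15→φ1] = [282, 392, 370, 144]
r4 m[X15→φ2] = [6298, 8526, 8880, 6576]
r4 m[X3→φ1] = [1, 9, 7, 8]
r4 m[X3→φ3] = [1856, 1874, 2152, 1575]
r5 m[φ0→X9] = [15327, 11775, 8625, 10659]
r5 m[φ0→X15] = [47, 49, 74, 48]
r5 m[φ1→X15] = [134, 174, 120, 137]
r5 m[φ1→X3] = [6950, 6720, 8330, 5548]
r5 m[φ2→X15] = [6, 8, 5, 3]
r5 m[φ3→X3] = [1, 9, 7, 8]
r5 m[φ4→X9] = [3, 8, 1, 2]
r5 m[X9→φ0] = [3, 8, 1, 2]
r5 m[X9→φ4] = [2423, 1936, 1405, 1693]
r5 m[X15→φ0] = [804, 1392, 600, 411]
r5 m[X15→φ1] = [282, 392, 370, 144]
r5 m[X15→φ2] = [6298, 8526, 8880, 6576]
r5 m[X3→φ1] = [1, 9, 7, 8]
r5 m[X3→φ3] = [1856, 1874, 2152, 1575]
r6 m[φ0→X9] = [15327, 11775, 8625, 10659]
r6 m[φ0→X15] = [47, 49, 74, 48]
r6 m[φ1→X15] = [134, 174, 120, 137]
r6 m[φ1→X3] = [6950, 6720, 8330, 5548]
r6 m[φ2→X15] = [6, 8, 5, 3]
r6 m[φ3→X3] = [1, 9, 7, 8]
r6 m[φ4→X9] = [3, 8, 1, 2]
r6 m[X9→φ0] = [3, 8, 1, 2]
r6 m[X9→φ4] = [15327, 11775, 8625, 10659]
r6 m[X15→φ0] = [804, 1392, 600, 411]
r6 m[X15→φ1] = [282, 392, 370, 144]
r6 m[X15→φ2] = [6298, 8526, 8880, 6576]
r6 m[X3→φ1] = [1, 9, 7, 8]
r6 m[X3→φ3] = [6950, 6720, 8330, 5548]
r7 m[φ0→X9] = [15327, 11775, 8625, 10659]
r7 m[φ0→X15] = [47, 49, 74, 48]
r7 m[φ1→X15] = [134, 174, 120, 137]
r7 m[φ1→X3] = [6950, 6720, 8330, 5548]
r7 m[φ2→X15] = [6, 8, 5, 3]
r7 m[φ3→X3] = [1, 9, 7, 8]
r7 m[φ4→X9] = [3, 8, 1, 2]
r7 m[X9→φ0] = [3, 8, 1, 2]
r7 m[X9→φ4] = [15327, 11775, 8625, 10659]
r7 m[X15→φ0] = [804, 1392, 600, 411]
r7 m[X15→φ1] = [282, 392, 370, 144]
r7 m[X15→φ2] = [6298, 8526, 8880, 6576]
r7 m[X3→φ1] = [1, 9, 7, 8]
r7 m[X3→φ3] = [6950, 6720, 8330, 5548]
fixed point reached at round 7
b[X9] = ⊗ incoming = [45981, 94200, 8625, 21318]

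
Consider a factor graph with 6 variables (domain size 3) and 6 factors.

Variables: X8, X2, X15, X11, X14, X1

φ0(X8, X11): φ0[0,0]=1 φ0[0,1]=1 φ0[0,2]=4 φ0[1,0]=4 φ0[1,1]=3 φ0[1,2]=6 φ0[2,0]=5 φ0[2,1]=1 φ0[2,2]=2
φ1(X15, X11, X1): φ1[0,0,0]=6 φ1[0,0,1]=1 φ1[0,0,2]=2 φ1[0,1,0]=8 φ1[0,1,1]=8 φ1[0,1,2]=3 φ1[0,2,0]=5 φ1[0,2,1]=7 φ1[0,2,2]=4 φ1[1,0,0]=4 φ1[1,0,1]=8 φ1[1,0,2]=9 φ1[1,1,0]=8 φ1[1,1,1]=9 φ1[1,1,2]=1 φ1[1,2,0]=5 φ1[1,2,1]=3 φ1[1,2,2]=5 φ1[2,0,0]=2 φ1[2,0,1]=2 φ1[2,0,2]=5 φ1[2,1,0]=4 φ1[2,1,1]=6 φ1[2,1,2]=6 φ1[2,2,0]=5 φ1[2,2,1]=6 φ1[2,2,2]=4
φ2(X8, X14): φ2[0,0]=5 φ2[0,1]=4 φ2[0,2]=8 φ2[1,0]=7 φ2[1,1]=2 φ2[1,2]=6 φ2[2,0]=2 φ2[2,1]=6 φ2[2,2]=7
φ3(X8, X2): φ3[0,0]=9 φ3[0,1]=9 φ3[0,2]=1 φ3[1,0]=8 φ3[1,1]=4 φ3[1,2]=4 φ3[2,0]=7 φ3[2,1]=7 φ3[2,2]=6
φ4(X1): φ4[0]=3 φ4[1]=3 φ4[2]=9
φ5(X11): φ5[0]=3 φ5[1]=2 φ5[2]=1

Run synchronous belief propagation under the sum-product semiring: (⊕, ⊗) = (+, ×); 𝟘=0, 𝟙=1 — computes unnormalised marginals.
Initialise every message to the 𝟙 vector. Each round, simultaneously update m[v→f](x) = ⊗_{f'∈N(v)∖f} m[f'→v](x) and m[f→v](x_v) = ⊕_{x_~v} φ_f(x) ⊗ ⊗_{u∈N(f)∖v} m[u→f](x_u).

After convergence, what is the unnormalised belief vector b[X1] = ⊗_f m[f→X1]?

b[X1] = [611664, 620787, 1833840]

init: all messages = 𝟙 over 3 values
r1 m[φ0→X8] = [6, 13, 8]
r1 m[φ0→X11] = [10, 5, 12]
r1 m[φ1→X15] = [44, 52, 40]
r1 m[φ1→X11] = [39, 53, 44]
r1 m[φ1→X1] = [47, 50, 39]
r1 m[φ2→X8] = [17, 15, 15]
r1 m[φ2→X14] = [14, 12, 21]
r1 m[φ3→X8] = [19, 16, 20]
r1 m[φ3→X2] = [24, 20, 11]
r1 m[φ4→X1] = [3, 3, 9]
r1 m[φ5→X11] = [3, 2, 1]
r1 m[X8→φ0] = [1, 1, 1]
r1 m[X8→φ2] = [1, 1, 1]
r1 m[X8→φ3] = [1, 1, 1]
r1 m[X2→φ3] = [1, 1, 1]
r1 m[X15→φ1] = [1, 1, 1]
r1 m[X11→φ0] = [1, 1, 1]
r1 m[X11→φ1] = [1, 1, 1]
r1 m[X11→φ5] = [1, 1, 1]
r1 m[X14→φ2] = [1, 1, 1]
r1 m[X1→φ1] = [1, 1, 1]
r1 m[X1→φ4] = [1, 1, 1]
r2 m[φ0→X8] = [6, 13, 8]
r2 m[φ0→X11] = [10, 5, 12]
r2 m[φ1→X15] = [44, 52, 40]
r2 m[φ1→X11] = [39, 53, 44]
r2 m[φ1→X1] = [47, 50, 39]
r2 m[φ2→X8] = [17, 15, 15]
r2 m[φ2→X14] = [14, 12, 21]
r2 m[φ3→X8] = [19, 16, 20]
r2 m[φ3→X2] = [24, 20, 11]
r2 m[φ4→X1] = [3, 3, 9]
r2 m[φ5→X11] = [3, 2, 1]
r2 m[X8→φ0] = [323, 240, 300]
r2 m[X8→φ2] = [114, 208, 160]
r2 m[X8→φ3] = [102, 195, 120]
r2 m[X2→φ3] = [1, 1, 1]
r2 m[X15→φ1] = [1, 1, 1]
r2 m[X11→φ0] = [117, 106, 44]
r2 m[X11→φ1] = [30, 10, 12]
r2 m[X11→φ5] = [390, 265, 528]
r2 m[X14→φ2] = [1, 1, 1]
r2 m[X1→φ1] = [3, 3, 9]
r2 m[X1→φ4] = [47, 50, 39]
r3 m[φ0→X8] = [399, 1050, 779]
r3 m[φ0→X11] = [2783, 1343, 3332]
r3 m[φ1→X15] = [2784, 4938, 3378]
r3 m[φ1→X11] = [213, 219, 210]
r3 m[φ1→X1] = [740, 752, 736]
r3 m[φ2→X8] = [17, 15, 15]
r3 m[φ2→X14] = [2346, 1832, 3280]
r3 m[φ3→X8] = [19, 16, 20]
r3 m[φ3→X2] = [3318, 2538, 1602]
r3 m[φ4→X1] = [3, 3, 9]
r3 m[φ5→X11] = [3, 2, 1]
r3 m[X8→φ0] = [323, 240, 300]
r3 m[X8→φ2] = [114, 208, 160]
r3 m[X8→φ3] = [102, 195, 120]
r3 m[X2→φ3] = [1, 1, 1]
r3 m[X15→φ1] = [1, 1, 1]
r3 m[X11→φ0] = [117, 106, 44]
r3 m[X11→φ1] = [30, 10, 12]
r3 m[X11→φ5] = [390, 265, 528]
r3 m[X14→φ2] = [1, 1, 1]
r3 m[X1→φ1] = [3, 3, 9]
r3 m[X1→φ4] = [47, 50, 39]
r4 m[φ0→X8] = [399, 1050, 779]
r4 m[φ0→X11] = [2783, 1343, 3332]
r4 m[φ1→X15] = [2784, 4938, 3378]
r4 m[φ1→X11] = [213, 219, 210]
r4 m[φ1→X1] = [740, 752, 736]
r4 m[φ2→X8] = [17, 15, 15]
r4 m[φ2→X14] = [2346, 1832, 3280]
r4 m[φ3→X8] = [19, 16, 20]
r4 m[φ3→X2] = [3318, 2538, 1602]
r4 m[φ4→X1] = [3, 3, 9]
r4 m[φ5→X11] = [3, 2, 1]
r4 m[X8→φ0] = [323, 240, 300]
r4 m[X8→φ2] = [7581, 16800, 15580]
r4 m[X8→φ3] = [6783, 15750, 11685]
r4 m[X2→φ3] = [1, 1, 1]
r4 m[X15→φ1] = [1, 1, 1]
r4 m[X11→φ0] = [639, 438, 210]
r4 m[X11→φ1] = [8349, 2686, 3332]
r4 m[X11→φ5] = [592779, 294117, 699720]
r4 m[X14→φ2] = [1, 1, 1]
r4 m[X1→φ1] = [3, 3, 9]
r4 m[X1→φ4] = [740, 752, 736]
r5 m[φ0→X8] = [1917, 5130, 4053]
r5 m[φ0→X11] = [2783, 1343, 3332]
r5 m[φ1→X15] = [766965, 1367901, 931425]
r5 m[φ1→X11] = [213, 219, 210]
r5 m[φ1→X1] = [203888, 206929, 203760]
r5 m[φ2→X8] = [17, 15, 15]
r5 m[φ2→X14] = [186665, 157404, 270508]
r5 m[φ3→X8] = [19, 16, 20]
r5 m[φ3→X2] = [268842, 205842, 139893]
r5 m[φ4→X1] = [3, 3, 9]
r5 m[φ5→X11] = [3, 2, 1]
r5 m[X8→φ0] = [323, 240, 300]
r5 m[X8→φ2] = [7581, 16800, 15580]
r5 m[X8→φ3] = [6783, 15750, 11685]
r5 m[X2→φ3] = [1, 1, 1]
r5 m[X15→φ1] = [1, 1, 1]
r5 m[X11→φ0] = [639, 438, 210]
r5 m[X11→φ1] = [8349, 2686, 3332]
r5 m[X11→φ5] = [592779, 294117, 699720]
r5 m[X14→φ2] = [1, 1, 1]
r5 m[X1→φ1] = [3, 3, 9]
r5 m[X1→φ4] = [740, 752, 736]
r6 m[φ0→X8] = [1917, 5130, 4053]
r6 m[φ0→X11] = [2783, 1343, 3332]
r6 m[φ1→X15] = [766965, 1367901, 931425]
r6 m[φ1→X11] = [213, 219, 210]
r6 m[φ1→X1] = [203888, 206929, 203760]
r6 m[φ2→X8] = [17, 15, 15]
r6 m[φ2→X14] = [186665, 157404, 270508]
r6 m[φ3→X8] = [19, 16, 20]
r6 m[φ3→X2] = [268842, 205842, 139893]
r6 m[φ4→X1] = [3, 3, 9]
r6 m[φ5→X11] = [3, 2, 1]
r6 m[X8→φ0] = [323, 240, 300]
r6 m[X8→φ2] = [36423, 82080, 81060]
r6 m[X8→φ3] = [32589, 76950, 60795]
r6 m[X2→φ3] = [1, 1, 1]
r6 m[X15→φ1] = [1, 1, 1]
r6 m[X11→φ0] = [639, 438, 210]
r6 m[X11→φ1] = [8349, 2686, 3332]
r6 m[X11→φ5] = [592779, 294117, 699720]
r6 m[X14→φ2] = [1, 1, 1]
r6 m[X1→φ1] = [3, 3, 9]
r6 m[X1→φ4] = [203888, 206929, 203760]
r7 m[φ0→X8] = [1917, 5130, 4053]
r7 m[φ0→X11] = [2783, 1343, 3332]
r7 m[φ1→X15] = [766965, 1367901, 931425]
r7 m[φ1→X11] = [213, 219, 210]
r7 m[φ1→X1] = [203888, 206929, 203760]
r7 m[φ2→X8] = [17, 15, 15]
r7 m[φ2→X14] = [918795, 796212, 1351284]
r7 m[φ3→X8] = [19, 16, 20]
r7 m[φ3→X2] = [1334466, 1026666, 705159]
r7 m[φ4→X1] = [3, 3, 9]
r7 m[φ5→X11] = [3, 2, 1]
r7 m[X8→φ0] = [323, 240, 300]
r7 m[X8→φ2] = [36423, 82080, 81060]
r7 m[X8→φ3] = [32589, 76950, 60795]
r7 m[X2→φ3] = [1, 1, 1]
r7 m[X15→φ1] = [1, 1, 1]
r7 m[X11→φ0] = [639, 438, 210]
r7 m[X11→φ1] = [8349, 2686, 3332]
r7 m[X11→φ5] = [592779, 294117, 699720]
r7 m[X14→φ2] = [1, 1, 1]
r7 m[X1→φ1] = [3, 3, 9]
r7 m[X1→φ4] = [203888, 206929, 203760]
r8 m[φ0→X8] = [1917, 5130, 4053]
r8 m[φ0→X11] = [2783, 1343, 3332]
r8 m[φ1→X15] = [766965, 1367901, 931425]
r8 m[φ1→X11] = [213, 219, 210]
r8 m[φ1→X1] = [203888, 206929, 203760]
r8 m[φ2→X8] = [17, 15, 15]
r8 m[φ2→X14] = [918795, 796212, 1351284]
r8 m[φ3→X8] = [19, 16, 20]
r8 m[φ3→X2] = [1334466, 1026666, 705159]
r8 m[φ4→X1] = [3, 3, 9]
r8 m[φ5→X11] = [3, 2, 1]
r8 m[X8→φ0] = [323, 240, 300]
r8 m[X8→φ2] = [36423, 82080, 81060]
r8 m[X8→φ3] = [32589, 76950, 60795]
r8 m[X2→φ3] = [1, 1, 1]
r8 m[X15→φ1] = [1, 1, 1]
r8 m[X11→φ0] = [639, 438, 210]
r8 m[X11→φ1] = [8349, 2686, 3332]
r8 m[X11→φ5] = [592779, 294117, 699720]
r8 m[X14→φ2] = [1, 1, 1]
r8 m[X1→φ1] = [3, 3, 9]
r8 m[X1→φ4] = [203888, 206929, 203760]
fixed point reached at round 8
b[X1] = ⊗ incoming = [611664, 620787, 1833840]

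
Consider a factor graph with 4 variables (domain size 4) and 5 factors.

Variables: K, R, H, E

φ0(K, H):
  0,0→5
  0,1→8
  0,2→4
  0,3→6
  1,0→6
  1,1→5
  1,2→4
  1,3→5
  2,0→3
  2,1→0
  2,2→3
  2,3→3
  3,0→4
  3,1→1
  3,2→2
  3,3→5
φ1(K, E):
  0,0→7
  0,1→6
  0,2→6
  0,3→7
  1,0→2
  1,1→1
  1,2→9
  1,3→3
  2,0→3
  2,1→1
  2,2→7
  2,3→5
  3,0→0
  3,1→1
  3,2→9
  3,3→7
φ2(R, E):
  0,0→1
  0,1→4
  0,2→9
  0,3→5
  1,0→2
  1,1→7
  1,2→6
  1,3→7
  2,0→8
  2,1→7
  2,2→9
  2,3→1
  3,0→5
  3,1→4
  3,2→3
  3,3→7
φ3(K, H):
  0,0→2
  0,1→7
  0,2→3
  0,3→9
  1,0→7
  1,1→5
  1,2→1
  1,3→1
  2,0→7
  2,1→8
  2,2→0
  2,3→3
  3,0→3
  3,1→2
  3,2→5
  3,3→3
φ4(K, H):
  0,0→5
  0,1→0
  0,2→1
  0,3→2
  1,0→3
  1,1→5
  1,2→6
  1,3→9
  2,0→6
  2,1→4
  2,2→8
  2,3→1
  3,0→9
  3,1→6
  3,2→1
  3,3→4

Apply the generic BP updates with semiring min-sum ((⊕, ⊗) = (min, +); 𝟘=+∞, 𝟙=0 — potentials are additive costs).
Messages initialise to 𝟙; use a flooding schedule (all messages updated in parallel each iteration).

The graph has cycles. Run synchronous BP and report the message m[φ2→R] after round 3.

message @ round 3 = [1, 2, 4, 5]

init: all messages = 𝟙 over 4 values
r1 m[φ0→K] = [4, 4, 0, 1]
r1 m[φ0→H] = [3, 0, 2, 3]
r1 m[φ1→K] = [6, 1, 1, 0]
r1 m[φ1→E] = [0, 1, 6, 3]
r1 m[φ2→R] = [1, 2, 1, 3]
r1 m[φ2→E] = [1, 4, 3, 1]
r1 m[φ3→K] = [2, 1, 0, 2]
r1 m[φ3→H] = [2, 2, 0, 1]
r1 m[φ4→K] = [0, 3, 1, 1]
r1 m[φ4→H] = [3, 0, 1, 1]
r1 m[K→φ0] = [0, 0, 0, 0]
r1 m[K→φ1] = [0, 0, 0, 0]
r1 m[K→φ3] = [0, 0, 0, 0]
r1 m[K→φ4] = [0, 0, 0, 0]
r1 m[R→φ2] = [0, 0, 0, 0]
r1 m[H→φ0] = [0, 0, 0, 0]
r1 m[H→φ3] = [0, 0, 0, 0]
r1 m[H→φ4] = [0, 0, 0, 0]
r1 m[E→φ1] = [0, 0, 0, 0]
r1 m[E→φ2] = [0, 0, 0, 0]
r2 m[φ0→K] = [4, 4, 0, 1]
r2 m[φ0→H] = [3, 0, 2, 3]
r2 m[φ1→K] = [6, 1, 1, 0]
r2 m[φ1→E] = [0, 1, 6, 3]
r2 m[φ2→R] = [1, 2, 1, 3]
r2 m[φ2→E] = [1, 4, 3, 1]
r2 m[φ3→K] = [2, 1, 0, 2]
r2 m[φ3→H] = [2, 2, 0, 1]
r2 m[φ4→K] = [0, 3, 1, 1]
r2 m[φ4→H] = [3, 0, 1, 1]
r2 m[K→φ0] = [8, 5, 2, 3]
r2 m[K→φ1] = [6, 8, 1, 4]
r2 m[K→φ3] = [10, 8, 2, 2]
r2 m[K→φ4] = [12, 6, 1, 3]
r2 m[R→φ2] = [0, 0, 0, 0]
r2 m[H→φ0] = [5, 2, 1, 2]
r2 m[H→φ3] = [6, 0, 3, 4]
r2 m[H→φ4] = [5, 2, 2, 4]
r2 m[E→φ1] = [1, 4, 3, 1]
r2 m[E→φ2] = [0, 1, 6, 3]
r3 m[φ0→K] = [5, 5, 2, 3]
r3 m[φ0→H] = [5, 2, 5, 5]
r3 m[φ1→K] = [8, 3, 4, 1]
r3 m[φ1→E] = [4, 2, 8, 6]
r3 m[φ2→R] = [1, 2, 4, 5]
r3 m[φ2→E] = [1, 4, 3, 1]
r3 m[φ3→K] = [6, 4, 3, 2]
r3 m[φ3→H] = [5, 4, 2, 5]
r3 m[φ4→K] = [2, 7, 5, 3]
r3 m[φ4→H] = [7, 5, 4, 2]
r3 m[K→φ0] = [8, 5, 2, 3]
r3 m[K→φ1] = [6, 8, 1, 4]
r3 m[K→φ3] = [10, 8, 2, 2]
r3 m[K→φ4] = [12, 6, 1, 3]
r3 m[R→φ2] = [0, 0, 0, 0]
r3 m[H→φ0] = [5, 2, 1, 2]
r3 m[H→φ3] = [6, 0, 3, 4]
r3 m[H→φ4] = [5, 2, 2, 4]
r3 m[E→φ1] = [1, 4, 3, 1]
r3 m[E→φ2] = [0, 1, 6, 3]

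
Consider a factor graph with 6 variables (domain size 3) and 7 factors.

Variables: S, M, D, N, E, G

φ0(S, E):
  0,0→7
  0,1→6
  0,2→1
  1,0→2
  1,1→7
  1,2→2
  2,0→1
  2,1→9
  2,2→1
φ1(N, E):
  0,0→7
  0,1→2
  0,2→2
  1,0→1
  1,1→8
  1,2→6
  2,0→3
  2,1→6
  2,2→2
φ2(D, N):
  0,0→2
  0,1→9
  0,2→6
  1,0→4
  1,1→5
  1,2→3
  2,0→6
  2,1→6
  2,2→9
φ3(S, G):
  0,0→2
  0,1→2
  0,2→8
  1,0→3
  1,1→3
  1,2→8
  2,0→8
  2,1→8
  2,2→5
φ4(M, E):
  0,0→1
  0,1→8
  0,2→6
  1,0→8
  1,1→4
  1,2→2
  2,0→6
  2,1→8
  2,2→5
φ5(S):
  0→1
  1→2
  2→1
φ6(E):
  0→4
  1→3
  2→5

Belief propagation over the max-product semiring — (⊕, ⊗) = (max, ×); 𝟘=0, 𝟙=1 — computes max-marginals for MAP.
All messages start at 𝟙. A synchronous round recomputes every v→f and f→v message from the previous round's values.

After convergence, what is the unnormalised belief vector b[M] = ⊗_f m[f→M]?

b[M] = [193536, 96768, 193536]

init: all messages = 𝟙 over 3 values
r1 m[φ0→S] = [7, 7, 9]
r1 m[φ0→E] = [7, 9, 2]
r1 m[φ1→N] = [7, 8, 6]
r1 m[φ1→E] = [7, 8, 6]
r1 m[φ2→D] = [9, 5, 9]
r1 m[φ2→N] = [6, 9, 9]
r1 m[φ3→S] = [8, 8, 8]
r1 m[φ3→G] = [8, 8, 8]
r1 m[φ4→M] = [8, 8, 8]
r1 m[φ4→E] = [8, 8, 6]
r1 m[φ5→S] = [1, 2, 1]
r1 m[φ6→E] = [4, 3, 5]
r1 m[S→φ0] = [1, 1, 1]
r1 m[S→φ3] = [1, 1, 1]
r1 m[S→φ5] = [1, 1, 1]
r1 m[M→φ4] = [1, 1, 1]
r1 m[D→φ2] = [1, 1, 1]
r1 m[N→φ1] = [1, 1, 1]
r1 m[N→φ2] = [1, 1, 1]
r1 m[E→φ0] = [1, 1, 1]
r1 m[E→φ1] = [1, 1, 1]
r1 m[E→φ4] = [1, 1, 1]
r1 m[E→φ6] = [1, 1, 1]
r1 m[G→φ3] = [1, 1, 1]
r2 m[φ0→S] = [7, 7, 9]
r2 m[φ0→E] = [7, 9, 2]
r2 m[φ1→N] = [7, 8, 6]
r2 m[φ1→E] = [7, 8, 6]
r2 m[φ2→D] = [9, 5, 9]
r2 m[φ2→N] = [6, 9, 9]
r2 m[φ3→S] = [8, 8, 8]
r2 m[φ3→G] = [8, 8, 8]
r2 m[φ4→M] = [8, 8, 8]
r2 m[φ4→E] = [8, 8, 6]
r2 m[φ5→S] = [1, 2, 1]
r2 m[φ6→E] = [4, 3, 5]
r2 m[S→φ0] = [8, 16, 8]
r2 m[S→φ3] = [7, 14, 9]
r2 m[S→φ5] = [56, 56, 72]
r2 m[M→φ4] = [1, 1, 1]
r2 m[D→φ2] = [1, 1, 1]
r2 m[N→φ1] = [6, 9, 9]
r2 m[N→φ2] = [7, 8, 6]
r2 m[E→φ0] = [224, 192, 180]
r2 m[E→φ1] = [224, 216, 60]
r2 m[E→φ4] = [196, 216, 60]
r2 m[E→φ6] = [392, 576, 72]
r2 m[G→φ3] = [1, 1, 1]
r3 m[φ0→S] = [1568, 1344, 1728]
r3 m[φ0→E] = [56, 112, 32]
r3 m[φ1→N] = [1568, 1728, 1296]
r3 m[φ1→E] = [42, 72, 54]
r3 m[φ2→D] = [72, 40, 54]
r3 m[φ2→N] = [6, 9, 9]
r3 m[φ3→S] = [8, 8, 8]
r3 m[φ3→G] = [72, 72, 112]
r3 m[φ4→M] = [1728, 1568, 1728]
r3 m[φ4→E] = [8, 8, 6]
r3 m[φ5→S] = [1, 2, 1]
r3 m[φ6→E] = [4, 3, 5]
r3 m[S→φ0] = [8, 16, 8]
r3 m[S→φ3] = [7, 14, 9]
r3 m[S→φ5] = [56, 56, 72]
r3 m[M→φ4] = [1, 1, 1]
r3 m[D→φ2] = [1, 1, 1]
r3 m[N→φ1] = [6, 9, 9]
r3 m[N→φ2] = [7, 8, 6]
r3 m[E→φ0] = [224, 192, 180]
r3 m[E→φ1] = [224, 216, 60]
r3 m[E→φ4] = [196, 216, 60]
r3 m[E→φ6] = [392, 576, 72]
r3 m[G→φ3] = [1, 1, 1]
r4 m[φ0→S] = [1568, 1344, 1728]
r4 m[φ0→E] = [56, 112, 32]
r4 m[φ1→N] = [1568, 1728, 1296]
r4 m[φ1→E] = [42, 72, 54]
r4 m[φ2→D] = [72, 40, 54]
r4 m[φ2→N] = [6, 9, 9]
r4 m[φ3→S] = [8, 8, 8]
r4 m[φ3→G] = [72, 72, 112]
r4 m[φ4→M] = [1728, 1568, 1728]
r4 m[φ4→E] = [8, 8, 6]
r4 m[φ5→S] = [1, 2, 1]
r4 m[φ6→E] = [4, 3, 5]
r4 m[S→φ0] = [8, 16, 8]
r4 m[S→φ3] = [1568, 2688, 1728]
r4 m[S→φ5] = [12544, 10752, 13824]
r4 m[M→φ4] = [1, 1, 1]
r4 m[D→φ2] = [1, 1, 1]
r4 m[N→φ1] = [6, 9, 9]
r4 m[N→φ2] = [1568, 1728, 1296]
r4 m[E→φ0] = [1344, 1728, 1620]
r4 m[E→φ1] = [1792, 2688, 960]
r4 m[E→φ4] = [9408, 24192, 8640]
r4 m[E→φ6] = [18816, 64512, 10368]
r4 m[G→φ3] = [1, 1, 1]
r5 m[φ0→S] = [10368, 12096, 15552]
r5 m[φ0→E] = [56, 112, 32]
r5 m[φ1→N] = [12544, 21504, 16128]
r5 m[φ1→E] = [42, 72, 54]
r5 m[φ2→D] = [15552, 8640, 11664]
r5 m[φ2→N] = [6, 9, 9]
r5 m[φ3→S] = [8, 8, 8]
r5 m[φ3→G] = [13824, 13824, 21504]
r5 m[φ4→M] = [193536, 96768, 193536]
r5 m[φ4→E] = [8, 8, 6]
r5 m[φ5→S] = [1, 2, 1]
r5 m[φ6→E] = [4, 3, 5]
r5 m[S→φ0] = [8, 16, 8]
r5 m[S→φ3] = [1568, 2688, 1728]
r5 m[S→φ5] = [12544, 10752, 13824]
r5 m[M→φ4] = [1, 1, 1]
r5 m[D→φ2] = [1, 1, 1]
r5 m[N→φ1] = [6, 9, 9]
r5 m[N→φ2] = [1568, 1728, 1296]
r5 m[E→φ0] = [1344, 1728, 1620]
r5 m[E→φ1] = [1792, 2688, 960]
r5 m[E→φ4] = [9408, 24192, 8640]
r5 m[E→φ6] = [18816, 64512, 10368]
r5 m[G→φ3] = [1, 1, 1]
r6 m[φ0→S] = [10368, 12096, 15552]
r6 m[φ0→E] = [56, 112, 32]
r6 m[φ1→N] = [12544, 21504, 16128]
r6 m[φ1→E] = [42, 72, 54]
r6 m[φ2→D] = [15552, 8640, 11664]
r6 m[φ2→N] = [6, 9, 9]
r6 m[φ3→S] = [8, 8, 8]
r6 m[φ3→G] = [13824, 13824, 21504]
r6 m[φ4→M] = [193536, 96768, 193536]
r6 m[φ4→E] = [8, 8, 6]
r6 m[φ5→S] = [1, 2, 1]
r6 m[φ6→E] = [4, 3, 5]
r6 m[S→φ0] = [8, 16, 8]
r6 m[S→φ3] = [10368, 24192, 15552]
r6 m[S→φ5] = [82944, 96768, 124416]
r6 m[M→φ4] = [1, 1, 1]
r6 m[D→φ2] = [1, 1, 1]
r6 m[N→φ1] = [6, 9, 9]
r6 m[N→φ2] = [12544, 21504, 16128]
r6 m[E→φ0] = [1344, 1728, 1620]
r6 m[E→φ1] = [1792, 2688, 960]
r6 m[E→φ4] = [9408, 24192, 8640]
r6 m[E→φ6] = [18816, 64512, 10368]
r6 m[G→φ3] = [1, 1, 1]
r7 m[φ0→S] = [10368, 12096, 15552]
r7 m[φ0→E] = [56, 112, 32]
r7 m[φ1→N] = [12544, 21504, 16128]
r7 m[φ1→E] = [42, 72, 54]
r7 m[φ2→D] = [193536, 107520, 145152]
r7 m[φ2→N] = [6, 9, 9]
r7 m[φ3→S] = [8, 8, 8]
r7 m[φ3→G] = [124416, 124416, 193536]
r7 m[φ4→M] = [193536, 96768, 193536]
r7 m[φ4→E] = [8, 8, 6]
r7 m[φ5→S] = [1, 2, 1]
r7 m[φ6→E] = [4, 3, 5]
r7 m[S→φ0] = [8, 16, 8]
r7 m[S→φ3] = [10368, 24192, 15552]
r7 m[S→φ5] = [82944, 96768, 124416]
r7 m[M→φ4] = [1, 1, 1]
r7 m[D→φ2] = [1, 1, 1]
r7 m[N→φ1] = [6, 9, 9]
r7 m[N→φ2] = [12544, 21504, 16128]
r7 m[E→φ0] = [1344, 1728, 1620]
r7 m[E→φ1] = [1792, 2688, 960]
r7 m[E→φ4] = [9408, 24192, 8640]
r7 m[E→φ6] = [18816, 64512, 10368]
r7 m[G→φ3] = [1, 1, 1]
r8 m[φ0→S] = [10368, 12096, 15552]
r8 m[φ0→E] = [56, 112, 32]
r8 m[φ1→N] = [12544, 21504, 16128]
r8 m[φ1→E] = [42, 72, 54]
r8 m[φ2→D] = [193536, 107520, 145152]
r8 m[φ2→N] = [6, 9, 9]
r8 m[φ3→S] = [8, 8, 8]
r8 m[φ3→G] = [124416, 124416, 193536]
r8 m[φ4→M] = [193536, 96768, 193536]
r8 m[φ4→E] = [8, 8, 6]
r8 m[φ5→S] = [1, 2, 1]
r8 m[φ6→E] = [4, 3, 5]
r8 m[S→φ0] = [8, 16, 8]
r8 m[S→φ3] = [10368, 24192, 15552]
r8 m[S→φ5] = [82944, 96768, 124416]
r8 m[M→φ4] = [1, 1, 1]
r8 m[D→φ2] = [1, 1, 1]
r8 m[N→φ1] = [6, 9, 9]
r8 m[N→φ2] = [12544, 21504, 16128]
r8 m[E→φ0] = [1344, 1728, 1620]
r8 m[E→φ1] = [1792, 2688, 960]
r8 m[E→φ4] = [9408, 24192, 8640]
r8 m[E→φ6] = [18816, 64512, 10368]
r8 m[G→φ3] = [1, 1, 1]
fixed point reached at round 8
b[M] = ⊗ incoming = [193536, 96768, 193536]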